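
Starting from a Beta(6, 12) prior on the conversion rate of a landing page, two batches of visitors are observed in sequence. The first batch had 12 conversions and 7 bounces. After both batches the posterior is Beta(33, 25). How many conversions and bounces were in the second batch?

15 conversions and 6 bounces

Because Beta–binomial updating is additive in the counts, the combined data contributed (α_post−α_prior, β_post−β_prior) successes and failures.
Total across both batches: 33−6=27 conversions, 25−12=13 bounces.
Subtract the first batch: 27−12=15 conversions and 13−7=6 bounces.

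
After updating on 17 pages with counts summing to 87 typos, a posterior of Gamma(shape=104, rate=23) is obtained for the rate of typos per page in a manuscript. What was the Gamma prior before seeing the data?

Gamma(shape=17, rate=6)

A Gamma(α, β) prior (rate parametrization) on a Poisson rate with n observations summing to S gives posterior Gamma(α+S, β+n).
So α = 104 − 87 = 17 and β = 23 − 17 = 6.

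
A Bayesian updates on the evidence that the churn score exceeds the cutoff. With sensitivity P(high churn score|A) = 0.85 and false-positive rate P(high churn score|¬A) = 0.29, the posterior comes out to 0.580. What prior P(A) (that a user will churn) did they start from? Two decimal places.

Bayes' rule in odds form gives O(A|E) = O(A)·[P(E|A)/P(E|¬A)], hence O(A) = O(A|E)/LR.
Posterior odds = 0.580/(1−0.580) = 1.3810. LR = 0.85/0.29 = 2.9310.
Prior odds = 1.3810/2.9310 = 0.4712, so P(A) = 0.4712/(1+0.4712) ≈ 0.32.

P(A) = 0.32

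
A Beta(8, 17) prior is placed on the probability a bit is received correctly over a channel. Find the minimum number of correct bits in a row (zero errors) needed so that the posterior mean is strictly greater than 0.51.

After k correct bits and 0 errors the posterior is Beta(8+k, 17), with mean (8+k)/(8+17+k).
Set (8+k)/(25+k) > 0.51 and solve: k > (0.51·25 − 8)/(1 − 0.51) = 9.694.
The smallest integer exceeding 9.694 is 10.

k = 10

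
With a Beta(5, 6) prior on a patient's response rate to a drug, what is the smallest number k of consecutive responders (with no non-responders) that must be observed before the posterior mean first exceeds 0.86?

After k responders and 0 non-responders the posterior is Beta(5+k, 6), with mean (5+k)/(5+6+k).
Set (5+k)/(11+k) > 0.86 and solve: k > (0.86·11 − 5)/(1 − 0.86) = 31.857.
The smallest integer exceeding 31.857 is 32, and checking k=32: (37)/(43) = 0.8605 > 0.86.

k = 32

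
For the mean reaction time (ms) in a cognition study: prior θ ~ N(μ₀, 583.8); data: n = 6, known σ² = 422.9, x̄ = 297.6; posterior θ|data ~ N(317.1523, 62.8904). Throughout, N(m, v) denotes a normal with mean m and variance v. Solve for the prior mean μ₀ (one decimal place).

The posterior mean is a precision-weighted average: μ_n = (τ₀μ₀ + τ_data·x̄)/(τ₀+τ_data), with τ₀=1/σ₀² and τ_data=n/σ².
Here τ₀ = 1/583.8 = 0.001713 and τ_data = 6/422.9 = 0.014188, so τ_n = 0.015901.
Rearranging for μ₀: μ₀ = (μ_n·τ_n − τ_data·x̄)/τ₀ = (317.1523·0.015901 − 0.014188·297.6) / 0.001713 = 0.820690/0.001713 ≈ 479.1.

μ₀ = 479.1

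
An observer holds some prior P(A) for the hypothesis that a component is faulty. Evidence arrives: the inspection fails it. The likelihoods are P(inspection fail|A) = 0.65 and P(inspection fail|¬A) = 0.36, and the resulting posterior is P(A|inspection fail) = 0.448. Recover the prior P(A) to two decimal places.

In odds form, posterior odds = prior odds × likelihood ratio, so prior odds = posterior odds ÷ LR.
Posterior odds = 0.448/(1−0.448) = 0.8116. LR = 0.65/0.36 = 1.8056.
Prior odds = 0.8116/1.8056 = 0.4495, so P(A) = 0.4495/(1+0.4495) ≈ 0.31.

P(A) = 0.31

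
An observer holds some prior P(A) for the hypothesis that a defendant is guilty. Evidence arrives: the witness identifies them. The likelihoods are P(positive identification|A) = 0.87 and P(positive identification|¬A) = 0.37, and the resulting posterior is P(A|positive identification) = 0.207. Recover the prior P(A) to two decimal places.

In odds form, posterior odds = prior odds × likelihood ratio, so prior odds = posterior odds ÷ LR.
Posterior odds = 0.207/(1−0.207) = 0.2610. LR = 0.87/0.37 = 2.3514.
Prior odds = 0.2610/2.3514 = 0.1110, so P(A) = 0.1110/(1+0.1110) ≈ 0.10.

P(A) = 0.10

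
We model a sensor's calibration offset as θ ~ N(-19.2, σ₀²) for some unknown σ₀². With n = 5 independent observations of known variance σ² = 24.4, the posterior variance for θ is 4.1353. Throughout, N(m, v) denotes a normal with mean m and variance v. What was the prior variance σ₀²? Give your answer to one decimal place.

For the Normal–Normal model with known σ², precisions add: τ_n = τ₀ + n/σ².
So 1/σ₀² = 1/4.1353 − 5/24.4 = 0.241820 − 0.204918 = 0.036902.
Hence σ₀² = 1/0.036902 ≈ 27.1.

σ₀² = 27.1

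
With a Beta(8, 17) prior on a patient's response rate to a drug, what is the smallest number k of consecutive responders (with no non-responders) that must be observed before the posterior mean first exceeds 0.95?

k = 316

After k responders and 0 non-responders the posterior is Beta(8+k, 17), with mean (8+k)/(8+17+k).
Set (8+k)/(25+k) > 0.95 and solve: k > (0.95·25 − 8)/(1 − 0.95) = 315.000.
The smallest integer exceeding 315.000 is 316, and checking k=316: (324)/(341) = 0.9501 > 0.95.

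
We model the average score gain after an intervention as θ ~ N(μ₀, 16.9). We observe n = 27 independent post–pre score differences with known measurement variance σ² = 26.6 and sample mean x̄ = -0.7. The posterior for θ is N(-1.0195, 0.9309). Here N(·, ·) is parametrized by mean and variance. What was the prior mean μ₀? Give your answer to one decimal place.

The posterior mean is a precision-weighted average: μ_n = (τ₀μ₀ + τ_data·x̄)/(τ₀+τ_data), with τ₀=1/σ₀² and τ_data=n/σ².
Here τ₀ = 1/16.9 = 0.059172 and τ_data = 27/26.6 = 1.015038, so τ_n = 1.074210.
Rearranging for μ₀: μ₀ = (μ_n·τ_n − τ_data·x̄)/τ₀ = (-1.0195·1.074210 − 1.015038·-0.7) / 0.059172 = -0.384630/0.059172 ≈ -6.5.

μ₀ = -6.5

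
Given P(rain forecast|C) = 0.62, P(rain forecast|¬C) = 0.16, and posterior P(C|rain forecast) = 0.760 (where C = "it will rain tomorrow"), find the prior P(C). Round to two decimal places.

In odds form, posterior odds = prior odds × likelihood ratio, so prior odds = posterior odds ÷ LR.
Posterior odds = 0.760/(1−0.760) = 3.1667. LR = 0.62/0.16 = 3.8750.
Prior odds = 3.1667/3.8750 = 0.8172, so P(C) = 0.8172/(1+0.8172) ≈ 0.45.

P(C) = 0.45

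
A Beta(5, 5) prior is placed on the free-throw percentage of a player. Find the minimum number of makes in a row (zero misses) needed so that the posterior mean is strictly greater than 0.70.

k = 7

After k makes and 0 misses the posterior is Beta(5+k, 5), with mean (5+k)/(5+5+k).
Set (5+k)/(10+k) > 0.70 and solve: k > (0.70·10 − 5)/(1 − 0.70) = 6.667.
The smallest integer exceeding 6.667 is 7, and checking k=7: (12)/(17) = 0.7059 > 0.70.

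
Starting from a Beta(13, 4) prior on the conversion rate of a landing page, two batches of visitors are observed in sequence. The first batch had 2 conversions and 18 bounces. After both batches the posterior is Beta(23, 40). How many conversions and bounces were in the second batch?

Because Beta–binomial updating is additive in the counts, the combined data contributed (α_post−α_prior, β_post−β_prior) successes and failures.
Total across both batches: 23−13=10 conversions, 40−4=36 bounces.
Subtract the first batch: 10−2=8 conversions and 36−18=18 bounces.

8 conversions and 18 bounces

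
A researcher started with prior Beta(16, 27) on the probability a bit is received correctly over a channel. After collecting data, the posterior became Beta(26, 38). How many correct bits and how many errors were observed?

A Beta(a, b) prior with s successes and f failures in binomial data gives a Beta(a+s, b+f) posterior.
Match parameters: s=26−16=10, f=38−27=11.

10 correct bits and 11 errors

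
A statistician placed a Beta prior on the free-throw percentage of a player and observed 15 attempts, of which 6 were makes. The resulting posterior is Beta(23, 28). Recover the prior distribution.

Beta(17, 19)

Beta is conjugate to the binomial likelihood: posterior = Beta(α+s, β+f).
Subtract the data counts: 23−6=17, 28−9=19.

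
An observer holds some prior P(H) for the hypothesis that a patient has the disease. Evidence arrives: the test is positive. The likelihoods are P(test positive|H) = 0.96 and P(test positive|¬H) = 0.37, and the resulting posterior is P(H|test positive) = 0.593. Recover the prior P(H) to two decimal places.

Bayes' rule in odds form gives O(H|E) = O(H)·[P(E|H)/P(E|¬H)], hence O(H) = O(H|E)/LR.
Posterior odds = 0.593/(1−0.593) = 1.4570. LR = 0.96/0.37 = 2.5946.
Prior odds = 1.4570/2.5946 = 0.5616, so P(H) = 0.5616/(1+0.5616) ≈ 0.36.

P(H) = 0.36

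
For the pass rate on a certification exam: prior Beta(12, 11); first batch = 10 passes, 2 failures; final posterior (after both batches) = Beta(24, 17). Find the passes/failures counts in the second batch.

2 passes and 4 failures

Because Beta–binomial updating is additive in the counts, the combined data contributed (α_post−α_prior, β_post−β_prior) successes and failures.
Total across both batches: 24−12=12 passes, 17−11=6 failures.
Subtract the first batch: 12−10=2 passes and 6−2=4 failures.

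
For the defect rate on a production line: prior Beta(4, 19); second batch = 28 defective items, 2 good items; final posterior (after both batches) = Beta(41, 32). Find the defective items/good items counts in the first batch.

9 defective items and 11 good items

Because Beta–binomial updating is additive in the counts, the combined data contributed (α_post−α_prior, β_post−β_prior) successes and failures.
Total across both batches: 41−4=37 defective items, 32−19=13 good items.
Subtract the second batch: 37−28=9 defective items and 13−2=11 good items.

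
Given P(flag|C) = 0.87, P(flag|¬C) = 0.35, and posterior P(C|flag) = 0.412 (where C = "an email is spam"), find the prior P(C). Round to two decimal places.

P(C) = 0.22

Bayes' rule in odds form gives O(C|E) = O(C)·[P(E|C)/P(E|¬C)], hence O(C) = O(C|E)/LR.
Posterior odds = 0.412/(1−0.412) = 0.7007. LR = 0.87/0.35 = 2.4857.
Prior odds = 0.7007/2.4857 = 0.2819, so P(C) = 0.2819/(1+0.2819) ≈ 0.22.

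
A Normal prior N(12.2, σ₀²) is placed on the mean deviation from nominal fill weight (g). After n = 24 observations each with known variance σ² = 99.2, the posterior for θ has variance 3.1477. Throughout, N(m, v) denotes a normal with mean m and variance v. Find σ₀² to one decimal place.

Posterior precision equals prior precision plus data precision: 1/σ_n² = 1/σ₀² + n/σ².
So 1/σ₀² = 1/3.1477 − 24/99.2 = 0.317692 − 0.241935 = 0.075757.
Hence σ₀² = 1/0.075757 ≈ 13.2.

σ₀² = 13.2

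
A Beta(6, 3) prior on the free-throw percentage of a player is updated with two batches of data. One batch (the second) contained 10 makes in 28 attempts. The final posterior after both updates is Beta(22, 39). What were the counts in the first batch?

6 makes and 18 misses

Because Beta–binomial updating is additive in the counts, the combined data contributed (α_post−α_prior, β_post−β_prior) successes and failures.
Total across both batches: 22−6=16 makes, 39−3=36 misses.
Subtract the second batch: 16−10=6 makes and 36−18=18 misses.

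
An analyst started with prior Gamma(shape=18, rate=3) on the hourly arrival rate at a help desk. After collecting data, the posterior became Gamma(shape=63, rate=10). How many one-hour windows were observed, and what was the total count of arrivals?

Gamma–Poisson conjugacy: posterior shape = α + Σxᵢ, posterior rate = β + n.
Matching: Σxᵢ = 63 − 18 = 45 and n = 10 − 3 = 7.

n = 7 one-hour windows with total 45 arrivals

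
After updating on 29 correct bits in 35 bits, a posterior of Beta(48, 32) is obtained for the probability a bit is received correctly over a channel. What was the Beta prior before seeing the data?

Beta(19, 26)

Under Beta–binomial conjugacy the posterior parameters are (a+s, b+f).
Subtract the data counts: 48−29=19, 32−6=26.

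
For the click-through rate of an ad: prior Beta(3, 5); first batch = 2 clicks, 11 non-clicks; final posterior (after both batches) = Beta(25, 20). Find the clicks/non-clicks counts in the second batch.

Because Beta–binomial updating is additive in the counts, the combined data contributed (α_post−α_prior, β_post−β_prior) successes and failures.
Total across both batches: 25−3=22 clicks, 20−5=15 non-clicks.
Subtract the first batch: 22−2=20 clicks and 15−11=4 non-clicks.

20 clicks and 4 non-clicks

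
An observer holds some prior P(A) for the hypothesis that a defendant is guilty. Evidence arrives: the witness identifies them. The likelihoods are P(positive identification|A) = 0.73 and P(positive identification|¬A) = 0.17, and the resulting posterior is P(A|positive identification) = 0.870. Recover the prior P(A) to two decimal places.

P(A) = 0.61

Bayes' rule in odds form gives O(A|E) = O(A)·[P(E|A)/P(E|¬A)], hence O(A) = O(A|E)/LR.
Posterior odds = 0.870/(1−0.870) = 6.6923. LR = 0.73/0.17 = 4.2941.
Prior odds = 6.6923/4.2941 = 1.5585, so P(A) = 1.5585/(1+1.5585) ≈ 0.61.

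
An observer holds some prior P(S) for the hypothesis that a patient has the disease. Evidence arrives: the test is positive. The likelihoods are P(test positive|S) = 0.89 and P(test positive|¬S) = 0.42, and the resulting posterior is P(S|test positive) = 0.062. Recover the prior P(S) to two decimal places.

Bayes' rule in odds form gives O(S|E) = O(S)·[P(E|S)/P(E|¬S)], hence O(S) = O(S|E)/LR.
Posterior odds = 0.062/(1−0.062) = 0.0661. LR = 0.89/0.42 = 2.1190.
Prior odds = 0.0661/2.1190 = 0.0312, so P(S) = 0.0312/(1+0.0312) ≈ 0.03.

P(S) = 0.03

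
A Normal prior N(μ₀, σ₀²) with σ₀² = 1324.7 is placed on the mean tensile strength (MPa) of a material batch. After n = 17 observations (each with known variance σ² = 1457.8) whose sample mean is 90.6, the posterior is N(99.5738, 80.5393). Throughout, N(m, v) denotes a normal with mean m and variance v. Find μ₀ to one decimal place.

The posterior mean is a precision-weighted average: μ_n = (τ₀μ₀ + τ_data·x̄)/(τ₀+τ_data), with τ₀=1/σ₀² and τ_data=n/σ².
Here τ₀ = 1/1324.7 = 0.000755 and τ_data = 17/1457.8 = 0.011661, so τ_n = 0.012416.
Rearranging for μ₀: μ₀ = (μ_n·τ_n − τ_data·x̄)/τ₀ = (99.5738·0.012416 − 0.011661·90.6) / 0.000755 = 0.179822/0.000755 ≈ 238.2.

μ₀ = 238.2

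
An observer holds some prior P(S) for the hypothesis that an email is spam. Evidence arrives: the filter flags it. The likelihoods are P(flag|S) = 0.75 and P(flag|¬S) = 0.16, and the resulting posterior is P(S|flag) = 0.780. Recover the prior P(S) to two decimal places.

P(S) = 0.43

In odds form, posterior odds = prior odds × likelihood ratio, so prior odds = posterior odds ÷ LR.
Posterior odds = 0.780/(1−0.780) = 3.5455. LR = 0.75/0.16 = 4.6875.
Prior odds = 3.5455/4.6875 = 0.7564, so P(S) = 0.7564/(1+0.7564) ≈ 0.43.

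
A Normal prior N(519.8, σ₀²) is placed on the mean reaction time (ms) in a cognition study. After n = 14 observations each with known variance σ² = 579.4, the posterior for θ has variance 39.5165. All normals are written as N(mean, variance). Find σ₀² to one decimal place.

σ₀² = 874.9

For the Normal–Normal model with known σ², precisions add: τ_n = τ₀ + n/σ².
So 1/σ₀² = 1/39.5165 − 14/579.4 = 0.025306 − 0.024163 = 0.001143.
Hence σ₀² = 1/0.001143 ≈ 874.9.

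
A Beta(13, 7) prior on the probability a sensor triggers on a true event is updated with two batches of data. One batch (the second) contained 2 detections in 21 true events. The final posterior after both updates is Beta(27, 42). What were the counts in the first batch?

12 detections and 16 misses

Sequential conjugate updates are equivalent to a single update on the pooled data, so total successes = posterior α − prior α and total failures = posterior β − prior β.
Total across both batches: 27−13=14 detections, 42−7=35 misses.
Subtract the second batch: 14−2=12 detections and 35−19=16 misses.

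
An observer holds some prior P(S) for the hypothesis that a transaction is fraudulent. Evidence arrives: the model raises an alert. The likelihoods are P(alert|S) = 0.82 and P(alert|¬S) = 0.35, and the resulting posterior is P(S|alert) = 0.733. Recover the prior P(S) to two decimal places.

Bayes' rule in odds form gives O(S|E) = O(S)·[P(E|S)/P(E|¬S)], hence O(S) = O(S|E)/LR.
Posterior odds = 0.733/(1−0.733) = 2.7453. LR = 0.82/0.35 = 2.3429.
Prior odds = 2.7453/2.3429 = 1.1718, so P(S) = 1.1718/(1+1.1718) ≈ 0.54.

P(S) = 0.54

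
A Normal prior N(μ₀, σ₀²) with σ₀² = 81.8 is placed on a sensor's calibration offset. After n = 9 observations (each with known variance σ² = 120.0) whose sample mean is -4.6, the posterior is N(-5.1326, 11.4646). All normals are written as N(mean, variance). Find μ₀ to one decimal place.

μ₀ = -8.4

With known observation variance, the Normal–Normal posterior has precision τ_n = τ₀ + n/σ² and mean μ_n = (τ₀μ₀ + (n/σ²)x̄)/τ_n.
Here τ₀ = 1/81.8 = 0.012225 and τ_data = 9/120.0 = 0.075000, so τ_n = 0.087225.
Rearranging for μ₀: μ₀ = (μ_n·τ_n − τ_data·x̄)/τ₀ = (-5.1326·0.087225 − 0.075000·-4.6) / 0.012225 = -0.102691/0.012225 ≈ -8.4.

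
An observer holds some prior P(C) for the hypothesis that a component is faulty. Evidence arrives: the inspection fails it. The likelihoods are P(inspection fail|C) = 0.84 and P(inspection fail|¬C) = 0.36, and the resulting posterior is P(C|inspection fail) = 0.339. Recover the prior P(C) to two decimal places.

In odds form, posterior odds = prior odds × likelihood ratio, so prior odds = posterior odds ÷ LR.
Posterior odds = 0.339/(1−0.339) = 0.5129. LR = 0.84/0.36 = 2.3333.
Prior odds = 0.5129/2.3333 = 0.2198, so P(C) = 0.2198/(1+0.2198) ≈ 0.18.

P(C) = 0.18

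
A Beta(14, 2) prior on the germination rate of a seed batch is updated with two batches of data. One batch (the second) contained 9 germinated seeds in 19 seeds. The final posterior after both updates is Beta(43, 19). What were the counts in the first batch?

Because Beta–binomial updating is additive in the counts, the combined data contributed (α_post−α_prior, β_post−β_prior) successes and failures.
Total across both batches: 43−14=29 germinated seeds, 19−2=17 non-germinating seeds.
Subtract the second batch: 29−9=20 germinated seeds and 17−10=7 non-germinating seeds.

20 germinated seeds and 7 non-germinating seeds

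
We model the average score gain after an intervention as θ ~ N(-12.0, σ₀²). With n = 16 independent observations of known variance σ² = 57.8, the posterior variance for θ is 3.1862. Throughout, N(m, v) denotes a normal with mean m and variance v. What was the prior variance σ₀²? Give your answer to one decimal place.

Posterior precision equals prior precision plus data precision: 1/σ_n² = 1/σ₀² + n/σ².
So 1/σ₀² = 1/3.1862 − 16/57.8 = 0.313853 − 0.276817 = 0.037036.
Hence σ₀² = 1/0.037036 ≈ 27.0.

σ₀² = 27.0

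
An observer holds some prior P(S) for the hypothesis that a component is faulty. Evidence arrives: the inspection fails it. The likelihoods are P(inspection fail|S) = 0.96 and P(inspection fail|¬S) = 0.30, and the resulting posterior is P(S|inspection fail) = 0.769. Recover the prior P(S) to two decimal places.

P(S) = 0.51

In odds form, posterior odds = prior odds × likelihood ratio, so prior odds = posterior odds ÷ LR.
Posterior odds = 0.769/(1−0.769) = 3.3290. LR = 0.96/0.30 = 3.2000.
Prior odds = 3.3290/3.2000 = 1.0403, so P(S) = 1.0403/(1+1.0403) ≈ 0.51.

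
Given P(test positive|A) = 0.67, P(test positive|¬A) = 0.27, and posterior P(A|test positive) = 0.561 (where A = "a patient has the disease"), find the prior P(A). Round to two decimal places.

Bayes' rule in odds form gives O(A|E) = O(A)·[P(E|A)/P(E|¬A)], hence O(A) = O(A|E)/LR.
Posterior odds = 0.561/(1−0.561) = 1.2779. LR = 0.67/0.27 = 2.4815.
Prior odds = 1.2779/2.4815 = 0.5150, so P(A) = 0.5150/(1+0.5150) ≈ 0.34.

P(A) = 0.34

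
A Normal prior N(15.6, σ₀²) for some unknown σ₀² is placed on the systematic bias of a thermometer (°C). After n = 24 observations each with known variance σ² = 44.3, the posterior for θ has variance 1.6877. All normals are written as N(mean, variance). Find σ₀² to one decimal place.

For the Normal–Normal model with known σ², precisions add: τ_n = τ₀ + n/σ².
So 1/σ₀² = 1/1.6877 − 24/44.3 = 0.592522 − 0.541761 = 0.050761.
Hence σ₀² = 1/0.050761 ≈ 19.7.

σ₀² = 19.7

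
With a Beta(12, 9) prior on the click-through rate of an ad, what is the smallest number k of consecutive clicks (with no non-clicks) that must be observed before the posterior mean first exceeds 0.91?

After k clicks and 0 non-clicks the posterior is Beta(12+k, 9), with mean (12+k)/(12+9+k).
Set (12+k)/(21+k) > 0.91 and solve: k > (0.91·21 − 12)/(1 − 0.91) = 79.000.
The smallest integer exceeding 79.000 is 80.

k = 80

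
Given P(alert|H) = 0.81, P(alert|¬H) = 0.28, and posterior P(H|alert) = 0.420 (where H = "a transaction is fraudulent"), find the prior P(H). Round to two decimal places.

Bayes' rule in odds form gives O(H|E) = O(H)·[P(E|H)/P(E|¬H)], hence O(H) = O(H|E)/LR.
Posterior odds = 0.420/(1−0.420) = 0.7241. LR = 0.81/0.28 = 2.8929.
Prior odds = 0.7241/2.8929 = 0.2503, so P(H) = 0.2503/(1+0.2503) ≈ 0.20.

P(H) = 0.20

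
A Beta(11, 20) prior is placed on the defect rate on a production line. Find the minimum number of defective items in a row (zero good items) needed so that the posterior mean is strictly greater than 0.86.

k = 112

After k defective items and 0 good items the posterior is Beta(11+k, 20), with mean (11+k)/(11+20+k).
Set (11+k)/(31+k) > 0.86 and solve: k > (0.86·31 − 11)/(1 − 0.86) = 111.857.
The smallest integer exceeding 111.857 is 112.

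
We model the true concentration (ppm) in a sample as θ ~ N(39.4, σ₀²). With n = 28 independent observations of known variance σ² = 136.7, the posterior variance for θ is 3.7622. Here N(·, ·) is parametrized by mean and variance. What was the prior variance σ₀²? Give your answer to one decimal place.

σ₀² = 16.4

Posterior precision equals prior precision plus data precision: 1/σ_n² = 1/σ₀² + n/σ².
So 1/σ₀² = 1/3.7622 − 28/136.7 = 0.265802 − 0.204828 = 0.060974.
Hence σ₀² = 1/0.060974 ≈ 16.4.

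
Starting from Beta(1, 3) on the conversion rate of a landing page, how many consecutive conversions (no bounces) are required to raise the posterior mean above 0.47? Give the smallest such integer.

k = 2

After k conversions and 0 bounces the posterior is Beta(1+k, 3), with mean (1+k)/(1+3+k).
Set (1+k)/(4+k) > 0.47 and solve: k > (0.47·4 − 1)/(1 − 0.47) = 1.660.
The smallest integer exceeding 1.660 is 2, and checking k=2: (3)/(6) = 0.5000 > 0.47.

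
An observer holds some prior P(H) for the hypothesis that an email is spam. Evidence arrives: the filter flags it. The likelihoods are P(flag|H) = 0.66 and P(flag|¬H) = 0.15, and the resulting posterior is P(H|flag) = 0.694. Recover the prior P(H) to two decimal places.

P(H) = 0.34

In odds form, posterior odds = prior odds × likelihood ratio, so prior odds = posterior odds ÷ LR.
Posterior odds = 0.694/(1−0.694) = 2.2680. LR = 0.66/0.15 = 4.4000.
Prior odds = 2.2680/4.4000 = 0.5155, so P(H) = 0.5155/(1+0.5155) ≈ 0.34.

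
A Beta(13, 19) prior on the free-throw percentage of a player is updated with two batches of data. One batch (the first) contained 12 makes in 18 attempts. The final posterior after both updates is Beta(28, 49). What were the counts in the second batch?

3 makes and 24 misses

Because Beta–binomial updating is additive in the counts, the combined data contributed (α_post−α_prior, β_post−β_prior) successes and failures.
Total across both batches: 28−13=15 makes, 49−19=30 misses.
Subtract the first batch: 15−12=3 makes and 30−6=24 misses.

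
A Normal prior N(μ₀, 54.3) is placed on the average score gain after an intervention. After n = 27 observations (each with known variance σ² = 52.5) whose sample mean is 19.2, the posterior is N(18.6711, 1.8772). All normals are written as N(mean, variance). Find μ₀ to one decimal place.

With known observation variance, the Normal–Normal posterior has precision τ_n = τ₀ + n/σ² and mean μ_n = (τ₀μ₀ + (n/σ²)x̄)/τ_n.
Here τ₀ = 1/54.3 = 0.018416 and τ_data = 27/52.5 = 0.514286, so τ_n = 0.532702.
Rearranging for μ₀: μ₀ = (μ_n·τ_n − τ_data·x̄)/τ₀ = (18.6711·0.532702 − 0.514286·19.2) / 0.018416 = 0.071841/0.018416 ≈ 3.9.

μ₀ = 3.9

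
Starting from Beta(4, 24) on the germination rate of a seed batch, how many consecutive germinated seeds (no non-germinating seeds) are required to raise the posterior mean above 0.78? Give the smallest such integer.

k = 82

After k germinated seeds and 0 non-germinating seeds the posterior is Beta(4+k, 24), with mean (4+k)/(4+24+k).
Set (4+k)/(28+k) > 0.78 and solve: k > (0.78·28 − 4)/(1 − 0.78) = 81.091.
The smallest integer exceeding 81.091 is 82, and checking k=82: (86)/(110) = 0.7818 > 0.78.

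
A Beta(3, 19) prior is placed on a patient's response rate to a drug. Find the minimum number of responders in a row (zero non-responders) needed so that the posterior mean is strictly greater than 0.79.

k = 69

After k responders and 0 non-responders the posterior is Beta(3+k, 19), with mean (3+k)/(3+19+k).
Set (3+k)/(22+k) > 0.79 and solve: k > (0.79·22 − 3)/(1 − 0.79) = 68.476.
The smallest integer exceeding 68.476 is 69.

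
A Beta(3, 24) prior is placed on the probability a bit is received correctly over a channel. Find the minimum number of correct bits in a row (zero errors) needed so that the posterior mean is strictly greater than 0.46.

k = 18

After k correct bits and 0 errors the posterior is Beta(3+k, 24), with mean (3+k)/(3+24+k).
Set (3+k)/(27+k) > 0.46 and solve: k > (0.46·27 − 3)/(1 − 0.46) = 17.444.
The smallest integer exceeding 17.444 is 18, and checking k=18: (21)/(45) = 0.4667 > 0.46.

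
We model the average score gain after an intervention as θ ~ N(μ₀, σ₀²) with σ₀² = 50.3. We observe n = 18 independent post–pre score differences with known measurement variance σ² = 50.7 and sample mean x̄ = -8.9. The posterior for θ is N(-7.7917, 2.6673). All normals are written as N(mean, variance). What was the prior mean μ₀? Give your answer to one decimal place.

μ₀ = 12.0

With known observation variance, the Normal–Normal posterior has precision τ_n = τ₀ + n/σ² and mean μ_n = (τ₀μ₀ + (n/σ²)x̄)/τ_n.
Here τ₀ = 1/50.3 = 0.019881 and τ_data = 18/50.7 = 0.355030, so τ_n = 0.374911.
Rearranging for μ₀: μ₀ = (μ_n·τ_n − τ_data·x̄)/τ₀ = (-7.7917·0.374911 − 0.355030·-8.9) / 0.019881 = 0.238573/0.019881 ≈ 12.0.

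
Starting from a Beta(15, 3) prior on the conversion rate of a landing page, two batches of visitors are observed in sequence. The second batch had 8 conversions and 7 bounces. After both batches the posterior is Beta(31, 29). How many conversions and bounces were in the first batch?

Sequential conjugate updates are equivalent to a single update on the pooled data, so total successes = posterior α − prior α and total failures = posterior β − prior β.
Total across both batches: 31−15=16 conversions, 29−3=26 bounces.
Subtract the second batch: 16−8=8 conversions and 26−7=19 bounces.

8 conversions and 19 bounces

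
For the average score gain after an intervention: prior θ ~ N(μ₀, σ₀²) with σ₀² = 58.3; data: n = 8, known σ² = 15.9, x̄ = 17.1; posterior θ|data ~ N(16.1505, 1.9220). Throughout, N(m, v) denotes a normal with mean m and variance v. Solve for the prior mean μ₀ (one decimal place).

μ₀ = -11.7

With known observation variance, the Normal–Normal posterior has precision τ_n = τ₀ + n/σ² and mean μ_n = (τ₀μ₀ + (n/σ²)x̄)/τ_n.
Here τ₀ = 1/58.3 = 0.017153 and τ_data = 8/15.9 = 0.503145, so τ_n = 0.520298.
Rearranging for μ₀: μ₀ = (μ_n·τ_n − τ_data·x̄)/τ₀ = (16.1505·0.520298 − 0.503145·17.1) / 0.017153 = -0.200707/0.017153 ≈ -11.7.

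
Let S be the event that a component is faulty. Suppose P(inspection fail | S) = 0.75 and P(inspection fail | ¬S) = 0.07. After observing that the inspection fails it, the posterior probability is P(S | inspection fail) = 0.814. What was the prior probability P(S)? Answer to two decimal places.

P(S) = 0.29

Bayes' rule in odds form gives O(S|E) = O(S)·[P(E|S)/P(E|¬S)], hence O(S) = O(S|E)/LR.
Posterior odds = 0.814/(1−0.814) = 4.3763. LR = 0.75/0.07 = 10.7143.
Prior odds = 4.3763/10.7143 = 0.4085, so P(S) = 0.4085/(1+0.4085) ≈ 0.29.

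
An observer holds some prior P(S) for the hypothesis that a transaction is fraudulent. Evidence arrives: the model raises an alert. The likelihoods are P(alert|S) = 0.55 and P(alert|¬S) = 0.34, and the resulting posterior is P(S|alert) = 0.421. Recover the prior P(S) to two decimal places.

Bayes' rule in odds form gives O(S|E) = O(S)·[P(E|S)/P(E|¬S)], hence O(S) = O(S|E)/LR.
Posterior odds = 0.421/(1−0.421) = 0.7271. LR = 0.55/0.34 = 1.6176.
Prior odds = 0.7271/1.6176 = 0.4495, so P(S) = 0.4495/(1+0.4495) ≈ 0.31.

P(S) = 0.31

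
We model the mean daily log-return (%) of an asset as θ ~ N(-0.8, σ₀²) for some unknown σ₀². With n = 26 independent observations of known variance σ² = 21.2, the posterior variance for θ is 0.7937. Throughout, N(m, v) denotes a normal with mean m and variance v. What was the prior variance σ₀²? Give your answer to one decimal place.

Posterior precision equals prior precision plus data precision: 1/σ_n² = 1/σ₀² + n/σ².
So 1/σ₀² = 1/0.7937 − 26/21.2 = 1.259922 − 1.226415 = 0.033507.
Hence σ₀² = 1/0.033507 ≈ 29.8.

σ₀² = 29.8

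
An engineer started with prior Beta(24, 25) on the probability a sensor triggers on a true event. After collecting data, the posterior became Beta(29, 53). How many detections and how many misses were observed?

Beta is conjugate to the binomial likelihood: posterior = Beta(α+s, β+f).
So s = 29 − 24 = 5 and f = 53 − 25 = 28.

5 detections and 28 misses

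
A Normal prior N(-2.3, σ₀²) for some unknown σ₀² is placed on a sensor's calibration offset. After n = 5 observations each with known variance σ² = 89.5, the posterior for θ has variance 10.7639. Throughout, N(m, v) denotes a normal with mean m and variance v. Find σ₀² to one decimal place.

σ₀² = 27.0

Posterior precision equals prior precision plus data precision: 1/σ_n² = 1/σ₀² + n/σ².
So 1/σ₀² = 1/10.7639 − 5/89.5 = 0.092903 − 0.055866 = 0.037037.
Hence σ₀² = 1/0.037037 ≈ 27.0.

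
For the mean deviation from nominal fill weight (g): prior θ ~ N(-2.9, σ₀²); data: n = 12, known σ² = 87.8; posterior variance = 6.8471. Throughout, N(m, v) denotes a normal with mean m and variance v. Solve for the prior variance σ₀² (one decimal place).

For the Normal–Normal model with known σ², precisions add: τ_n = τ₀ + n/σ².
So 1/σ₀² = 1/6.8471 − 12/87.8 = 0.146047 − 0.136674 = 0.009373.
Hence σ₀² = 1/0.009373 ≈ 106.7.

σ₀² = 106.7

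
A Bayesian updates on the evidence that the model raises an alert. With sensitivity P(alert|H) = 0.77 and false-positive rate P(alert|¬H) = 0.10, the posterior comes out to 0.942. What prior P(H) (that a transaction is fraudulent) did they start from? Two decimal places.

In odds form, posterior odds = prior odds × likelihood ratio, so prior odds = posterior odds ÷ LR.
Posterior odds = 0.942/(1−0.942) = 16.2414. LR = 0.77/0.10 = 7.7000.
Prior odds = 16.2414/7.7000 = 2.1093, so P(H) = 2.1093/(1+2.1093) ≈ 0.68.

P(H) = 0.68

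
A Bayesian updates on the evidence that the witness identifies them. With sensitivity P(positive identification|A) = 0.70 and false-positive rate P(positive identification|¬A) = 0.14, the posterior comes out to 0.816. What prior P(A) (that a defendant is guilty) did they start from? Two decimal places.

Bayes' rule in odds form gives O(A|E) = O(A)·[P(E|A)/P(E|¬A)], hence O(A) = O(A|E)/LR.
Posterior odds = 0.816/(1−0.816) = 4.4348. LR = 0.70/0.14 = 5.0000.
Prior odds = 4.4348/5.0000 = 0.8870, so P(A) = 0.8870/(1+0.8870) ≈ 0.47.

P(A) = 0.47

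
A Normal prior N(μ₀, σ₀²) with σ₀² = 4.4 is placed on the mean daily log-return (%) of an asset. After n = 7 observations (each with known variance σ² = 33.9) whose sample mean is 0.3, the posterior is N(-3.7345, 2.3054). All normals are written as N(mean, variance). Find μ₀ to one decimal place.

μ₀ = -7.4

The posterior mean is a precision-weighted average: μ_n = (τ₀μ₀ + τ_data·x̄)/(τ₀+τ_data), with τ₀=1/σ₀² and τ_data=n/σ².
Here τ₀ = 1/4.4 = 0.227273 and τ_data = 7/33.9 = 0.206490, so τ_n = 0.433763.
Rearranging for μ₀: μ₀ = (μ_n·τ_n − τ_data·x̄)/τ₀ = (-3.7345·0.433763 − 0.206490·0.3) / 0.227273 = -1.681835/0.227273 ≈ -7.4.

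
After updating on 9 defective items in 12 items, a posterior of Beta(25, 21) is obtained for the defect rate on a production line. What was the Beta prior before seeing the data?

Beta(16, 18)

A Beta(a, b) prior with s successes and f failures in binomial data gives a Beta(a+s, b+f) posterior.
So a = 25 − 9 = 16 and b = 21 − 3 = 18.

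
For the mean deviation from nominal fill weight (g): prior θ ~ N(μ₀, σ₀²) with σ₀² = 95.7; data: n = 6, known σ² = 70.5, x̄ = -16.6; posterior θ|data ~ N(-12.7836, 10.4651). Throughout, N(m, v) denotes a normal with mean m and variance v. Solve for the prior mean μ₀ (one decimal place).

μ₀ = 18.3

The posterior mean is a precision-weighted average: μ_n = (τ₀μ₀ + τ_data·x̄)/(τ₀+τ_data), with τ₀=1/σ₀² and τ_data=n/σ².
Here τ₀ = 1/95.7 = 0.010449 and τ_data = 6/70.5 = 0.085106, so τ_n = 0.095555.
Rearranging for μ₀: μ₀ = (μ_n·τ_n − τ_data·x̄)/τ₀ = (-12.7836·0.095555 − 0.085106·-16.6) / 0.010449 = 0.191223/0.010449 ≈ 18.3.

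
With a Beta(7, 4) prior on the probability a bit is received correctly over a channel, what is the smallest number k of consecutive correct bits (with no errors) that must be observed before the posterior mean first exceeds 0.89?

k = 26

After k correct bits and 0 errors the posterior is Beta(7+k, 4), with mean (7+k)/(7+4+k).
Set (7+k)/(11+k) > 0.89 and solve: k > (0.89·11 − 7)/(1 − 0.89) = 25.364.
The smallest integer exceeding 25.364 is 26, and checking k=26: (33)/(37) = 0.8919 > 0.89.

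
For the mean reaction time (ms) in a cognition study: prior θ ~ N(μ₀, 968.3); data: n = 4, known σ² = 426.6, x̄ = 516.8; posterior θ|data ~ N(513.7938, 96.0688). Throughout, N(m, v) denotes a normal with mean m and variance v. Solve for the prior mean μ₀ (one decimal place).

With known observation variance, the Normal–Normal posterior has precision τ_n = τ₀ + n/σ² and mean μ_n = (τ₀μ₀ + (n/σ²)x̄)/τ_n.
Here τ₀ = 1/968.3 = 0.001033 and τ_data = 4/426.6 = 0.009376, so τ_n = 0.010409.
Rearranging for μ₀: μ₀ = (μ_n·τ_n − τ_data·x̄)/τ₀ = (513.7938·0.010409 − 0.009376·516.8) / 0.001033 = 0.502563/0.001033 ≈ 486.5.

μ₀ = 486.5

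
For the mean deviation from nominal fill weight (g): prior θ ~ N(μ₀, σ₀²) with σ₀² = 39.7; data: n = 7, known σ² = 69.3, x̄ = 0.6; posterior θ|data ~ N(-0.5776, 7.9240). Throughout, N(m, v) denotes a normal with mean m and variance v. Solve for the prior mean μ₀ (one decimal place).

μ₀ = -5.3

The posterior mean is a precision-weighted average: μ_n = (τ₀μ₀ + τ_data·x̄)/(τ₀+τ_data), with τ₀=1/σ₀² and τ_data=n/σ².
Here τ₀ = 1/39.7 = 0.025189 and τ_data = 7/69.3 = 0.101010, so τ_n = 0.126199.
Rearranging for μ₀: μ₀ = (μ_n·τ_n − τ_data·x̄)/τ₀ = (-0.5776·0.126199 − 0.101010·0.6) / 0.025189 = -0.133499/0.025189 ≈ -5.3.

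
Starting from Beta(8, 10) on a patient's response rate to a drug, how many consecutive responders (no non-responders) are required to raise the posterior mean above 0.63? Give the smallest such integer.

After k responders and 0 non-responders the posterior is Beta(8+k, 10), with mean (8+k)/(8+10+k).
Set (8+k)/(18+k) > 0.63 and solve: k > (0.63·18 − 8)/(1 − 0.63) = 9.027.
The smallest integer exceeding 9.027 is 10, and checking k=10: (18)/(28) = 0.6429 > 0.63.

k = 10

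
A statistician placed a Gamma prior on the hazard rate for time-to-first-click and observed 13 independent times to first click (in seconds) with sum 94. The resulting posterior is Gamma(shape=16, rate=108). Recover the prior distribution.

Gamma(shape=3, rate=14)

Gamma–exponential conjugacy: posterior shape = α + n, posterior rate = β + Σtᵢ.
So α = 16 − 13 = 3 and β = 108 − 94 = 14.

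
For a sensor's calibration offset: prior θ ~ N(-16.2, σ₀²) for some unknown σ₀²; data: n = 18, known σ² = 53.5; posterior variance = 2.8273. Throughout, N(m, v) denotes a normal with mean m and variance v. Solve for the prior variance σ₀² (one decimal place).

σ₀² = 58.0

For the Normal–Normal model with known σ², precisions add: τ_n = τ₀ + n/σ².
So 1/σ₀² = 1/2.8273 − 18/53.5 = 0.353694 − 0.336449 = 0.017245.
Hence σ₀² = 1/0.017245 ≈ 58.0.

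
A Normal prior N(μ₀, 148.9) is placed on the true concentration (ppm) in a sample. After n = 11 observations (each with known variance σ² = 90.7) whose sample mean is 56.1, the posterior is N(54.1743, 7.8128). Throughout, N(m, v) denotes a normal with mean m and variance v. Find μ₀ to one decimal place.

The posterior mean is a precision-weighted average: μ_n = (τ₀μ₀ + τ_data·x̄)/(τ₀+τ_data), with τ₀=1/σ₀² and τ_data=n/σ².
Here τ₀ = 1/148.9 = 0.006716 and τ_data = 11/90.7 = 0.121279, so τ_n = 0.127995.
Rearranging for μ₀: μ₀ = (μ_n·τ_n − τ_data·x̄)/τ₀ = (54.1743·0.127995 − 0.121279·56.1) / 0.006716 = 0.130288/0.006716 ≈ 19.4.

μ₀ = 19.4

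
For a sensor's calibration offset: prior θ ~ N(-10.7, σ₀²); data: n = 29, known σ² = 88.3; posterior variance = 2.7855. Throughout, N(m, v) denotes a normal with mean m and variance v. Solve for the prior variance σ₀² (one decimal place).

σ₀² = 32.7

Posterior precision equals prior precision plus data precision: 1/σ_n² = 1/σ₀² + n/σ².
So 1/σ₀² = 1/2.7855 − 29/88.3 = 0.359002 − 0.328426 = 0.030576.
Hence σ₀² = 1/0.030576 ≈ 32.7.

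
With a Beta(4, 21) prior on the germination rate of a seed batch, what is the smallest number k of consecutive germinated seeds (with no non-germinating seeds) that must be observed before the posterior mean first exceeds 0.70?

k = 46

After k germinated seeds and 0 non-germinating seeds the posterior is Beta(4+k, 21), with mean (4+k)/(4+21+k).
Set (4+k)/(25+k) > 0.70 and solve: k > (0.70·25 − 4)/(1 − 0.70) = 45.000.
The smallest integer exceeding 45.000 is 46, and checking k=46: (50)/(71) = 0.7042 > 0.70.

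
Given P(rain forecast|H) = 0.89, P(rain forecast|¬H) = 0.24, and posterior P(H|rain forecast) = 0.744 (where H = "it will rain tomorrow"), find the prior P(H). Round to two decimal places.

In odds form, posterior odds = prior odds × likelihood ratio, so prior odds = posterior odds ÷ LR.
Posterior odds = 0.744/(1−0.744) = 2.9062. LR = 0.89/0.24 = 3.7083.
Prior odds = 2.9062/3.7083 = 0.7837, so P(H) = 0.7837/(1+0.7837) ≈ 0.44.

P(H) = 0.44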